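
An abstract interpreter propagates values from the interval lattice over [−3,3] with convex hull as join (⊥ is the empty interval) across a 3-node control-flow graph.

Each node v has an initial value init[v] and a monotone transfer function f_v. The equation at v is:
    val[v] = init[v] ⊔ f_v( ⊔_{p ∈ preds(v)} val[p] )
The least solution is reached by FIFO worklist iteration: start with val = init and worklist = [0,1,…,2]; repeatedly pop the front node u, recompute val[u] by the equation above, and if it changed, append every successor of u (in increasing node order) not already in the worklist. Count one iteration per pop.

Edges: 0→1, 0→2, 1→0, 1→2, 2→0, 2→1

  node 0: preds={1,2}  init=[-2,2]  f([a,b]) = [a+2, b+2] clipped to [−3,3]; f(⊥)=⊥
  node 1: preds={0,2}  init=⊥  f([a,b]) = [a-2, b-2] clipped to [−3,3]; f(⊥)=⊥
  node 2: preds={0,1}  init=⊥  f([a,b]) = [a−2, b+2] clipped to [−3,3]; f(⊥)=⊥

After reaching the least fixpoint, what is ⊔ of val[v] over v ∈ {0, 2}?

Trace (7 dequeues):
  [1] u=0 | in ⊥ | out [-2,2] | ==
  [2] u=1 | in [-2,2] | out [-3,0] | prev ⊥ | push {0}
  [3] u=2 | in [-3,2] | out [-3,3] | prev ⊥ | push {1}
  [4] u=0 | in [-3,3] | out [-2,3] | prev [-2,2] | push {2}
  [5] u=1 | in [-3,3] | out [-3,1] | prev [-3,0] | push {0}
  [6] u=2 | in [-3,3] | out [-3,3] | ==
  [7] u=0 | in [-3,3] | out [-2,3] | ==

Converged values:
  [0] [-2,3]
  [1] [-3,1]
  [2] [-3,3]

[-3,3]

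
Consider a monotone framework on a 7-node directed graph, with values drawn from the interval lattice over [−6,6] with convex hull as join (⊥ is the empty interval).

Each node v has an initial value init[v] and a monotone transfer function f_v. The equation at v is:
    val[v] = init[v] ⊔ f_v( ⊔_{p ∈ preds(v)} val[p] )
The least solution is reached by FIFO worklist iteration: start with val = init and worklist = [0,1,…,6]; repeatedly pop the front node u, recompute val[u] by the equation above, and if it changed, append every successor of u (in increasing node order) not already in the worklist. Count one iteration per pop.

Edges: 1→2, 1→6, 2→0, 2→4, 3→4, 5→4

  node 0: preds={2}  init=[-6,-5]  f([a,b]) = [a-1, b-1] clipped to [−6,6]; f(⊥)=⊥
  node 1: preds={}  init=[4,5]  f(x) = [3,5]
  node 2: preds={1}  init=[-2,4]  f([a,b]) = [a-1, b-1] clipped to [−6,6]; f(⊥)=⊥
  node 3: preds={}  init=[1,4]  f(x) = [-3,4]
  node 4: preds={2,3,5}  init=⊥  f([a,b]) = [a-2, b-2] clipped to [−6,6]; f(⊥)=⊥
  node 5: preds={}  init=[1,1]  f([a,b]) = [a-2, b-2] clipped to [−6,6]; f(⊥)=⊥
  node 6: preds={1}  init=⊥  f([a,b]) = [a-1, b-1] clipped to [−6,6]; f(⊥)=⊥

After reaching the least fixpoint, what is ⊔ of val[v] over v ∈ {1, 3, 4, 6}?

[-5,5]

Trace (7 dequeues):
  [1] u=0 | in [-2,4] | out [-6,3] | prev [-6,-5] | push {}
  [2] u=1 | in ⊥ | out [3,5] | prev [4,5] | push {}
  [3] u=2 | in [3,5] | out [-2,4] | ==
  [4] u=3 | in ⊥ | out [-3,4] | prev [1,4] | push {}
  [5] u=4 | in [-3,4] | out [-5,2] | prev ⊥ | push {}
  [6] u=5 | in ⊥ | out [1,1] | ==
  [7] u=6 | in [3,5] | out [2,4] | prev ⊥ | push {}

Converged values:
  [0] [-6,3]
  [1] [3,5]
  [2] [-2,4]
  [3] [-3,4]
  [4] [-5,2]
  [5] [1,1]
  [6] [2,4]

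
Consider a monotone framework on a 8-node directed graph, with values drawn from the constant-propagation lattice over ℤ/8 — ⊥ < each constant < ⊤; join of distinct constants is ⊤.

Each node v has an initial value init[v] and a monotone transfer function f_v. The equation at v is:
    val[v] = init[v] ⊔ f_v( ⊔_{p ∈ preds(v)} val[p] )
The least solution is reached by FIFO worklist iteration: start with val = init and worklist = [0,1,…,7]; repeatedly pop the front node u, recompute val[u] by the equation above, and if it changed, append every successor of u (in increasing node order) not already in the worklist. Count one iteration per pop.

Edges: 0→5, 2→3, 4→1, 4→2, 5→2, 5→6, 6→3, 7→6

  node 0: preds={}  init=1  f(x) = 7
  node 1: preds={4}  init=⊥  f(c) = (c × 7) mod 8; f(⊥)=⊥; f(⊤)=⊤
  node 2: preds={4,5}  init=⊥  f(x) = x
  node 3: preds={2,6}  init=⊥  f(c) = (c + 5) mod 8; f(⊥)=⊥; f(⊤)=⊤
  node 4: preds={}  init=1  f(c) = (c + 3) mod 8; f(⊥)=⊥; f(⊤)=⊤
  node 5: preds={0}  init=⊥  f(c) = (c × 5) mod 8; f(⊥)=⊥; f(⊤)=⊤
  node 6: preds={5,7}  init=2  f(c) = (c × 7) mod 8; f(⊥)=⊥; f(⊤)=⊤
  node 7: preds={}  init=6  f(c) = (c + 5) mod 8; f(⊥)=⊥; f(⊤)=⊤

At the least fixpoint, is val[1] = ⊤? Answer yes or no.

no

Trace (10 dequeues):
  [1] u=0 | in ⊥ | out ⊤ | prev 1 | push {}
  [2] u=1 | in 1 | out 7 | prev ⊥ | push {}
  [3] u=2 | in 1 | out 1 | prev ⊥ | push {}
  [4] u=3 | in ⊤ | out ⊤ | prev ⊥ | push {}
  [5] u=4 | in ⊥ | out 1 | ==
  [6] u=5 | in ⊤ | out ⊤ | prev ⊥ | push {2}
  [7] u=6 | in ⊤ | out ⊤ | prev 2 | push {3}
  [8] u=7 | in ⊥ | out 6 | ==
  [9] u=2 | in ⊤ | out ⊤ | prev 1 | push {}
  [10] u=3 | in ⊤ | out ⊤ | ==

Converged values:
  [0] ⊤
  [1] 7
  [2] ⊤
  [3] ⊤
  [4] 1
  [5] ⊤
  [6] ⊤
  [7] 6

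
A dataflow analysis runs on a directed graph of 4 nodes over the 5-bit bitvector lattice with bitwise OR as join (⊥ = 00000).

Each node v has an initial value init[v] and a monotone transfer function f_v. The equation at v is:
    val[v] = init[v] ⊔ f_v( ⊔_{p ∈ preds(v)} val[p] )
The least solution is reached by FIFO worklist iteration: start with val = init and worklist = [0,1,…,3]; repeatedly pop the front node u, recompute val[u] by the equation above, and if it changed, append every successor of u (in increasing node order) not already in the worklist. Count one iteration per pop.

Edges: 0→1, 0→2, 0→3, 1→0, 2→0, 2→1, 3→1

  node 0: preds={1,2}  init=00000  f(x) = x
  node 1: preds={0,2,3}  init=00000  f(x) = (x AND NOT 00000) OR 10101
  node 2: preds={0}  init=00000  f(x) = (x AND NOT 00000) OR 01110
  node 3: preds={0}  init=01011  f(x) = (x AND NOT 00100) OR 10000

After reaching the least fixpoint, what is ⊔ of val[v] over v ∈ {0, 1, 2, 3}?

Worklist (10 pops):
  #1 pop 0: in=00000 → 00000 (no change)
  #2 pop 1: in=01011 → 11111 (was 00000); enqueue [0]
  #3 pop 2: in=00000 → 01110 (was 00000); enqueue [1]
  #4 pop 3: in=00000 → 11011 (was 01011); enqueue []
  #5 pop 0: in=11111 → 11111 (was 00000); enqueue [2,3]
  #6 pop 1: in=11111 → 11111 (no change)
  #7 pop 2: in=11111 → 11111 (was 01110); enqueue [0,1]
  #8 pop 3: in=11111 → 11011 (no change)
  #9 pop 0: in=11111 → 11111 (no change)
  #10 pop 1: in=11111 → 11111 (no change)

Fixpoint:
  val[0] = 11111
  val[1] = 11111
  val[2] = 11111
  val[3] = 11011

11111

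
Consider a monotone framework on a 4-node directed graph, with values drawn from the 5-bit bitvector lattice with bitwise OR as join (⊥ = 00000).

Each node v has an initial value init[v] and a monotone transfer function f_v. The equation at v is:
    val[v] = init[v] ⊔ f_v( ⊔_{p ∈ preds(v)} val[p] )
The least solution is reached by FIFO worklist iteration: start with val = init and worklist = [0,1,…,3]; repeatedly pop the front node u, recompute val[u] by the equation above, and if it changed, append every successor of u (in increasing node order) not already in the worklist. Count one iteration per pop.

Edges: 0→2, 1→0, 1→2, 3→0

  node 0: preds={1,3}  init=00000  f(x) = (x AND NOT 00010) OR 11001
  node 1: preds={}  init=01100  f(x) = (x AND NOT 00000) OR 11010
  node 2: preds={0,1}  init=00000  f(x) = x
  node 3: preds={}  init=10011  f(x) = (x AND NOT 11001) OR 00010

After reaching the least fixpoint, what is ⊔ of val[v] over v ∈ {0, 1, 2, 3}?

11111

Worklist (5 pops):
  #1 pop 0: in=11111 → 11101 (was 00000); enqueue []
  #2 pop 1: in=00000 → 11110 (was 01100); enqueue [0]
  #3 pop 2: in=11111 → 11111 (was 00000); enqueue []
  #4 pop 3: in=00000 → 10011 (no change)
  #5 pop 0: in=11111 → 11101 (no change)

Fixpoint:
  val[0] = 11101
  val[1] = 11110
  val[2] = 11111
  val[3] = 10011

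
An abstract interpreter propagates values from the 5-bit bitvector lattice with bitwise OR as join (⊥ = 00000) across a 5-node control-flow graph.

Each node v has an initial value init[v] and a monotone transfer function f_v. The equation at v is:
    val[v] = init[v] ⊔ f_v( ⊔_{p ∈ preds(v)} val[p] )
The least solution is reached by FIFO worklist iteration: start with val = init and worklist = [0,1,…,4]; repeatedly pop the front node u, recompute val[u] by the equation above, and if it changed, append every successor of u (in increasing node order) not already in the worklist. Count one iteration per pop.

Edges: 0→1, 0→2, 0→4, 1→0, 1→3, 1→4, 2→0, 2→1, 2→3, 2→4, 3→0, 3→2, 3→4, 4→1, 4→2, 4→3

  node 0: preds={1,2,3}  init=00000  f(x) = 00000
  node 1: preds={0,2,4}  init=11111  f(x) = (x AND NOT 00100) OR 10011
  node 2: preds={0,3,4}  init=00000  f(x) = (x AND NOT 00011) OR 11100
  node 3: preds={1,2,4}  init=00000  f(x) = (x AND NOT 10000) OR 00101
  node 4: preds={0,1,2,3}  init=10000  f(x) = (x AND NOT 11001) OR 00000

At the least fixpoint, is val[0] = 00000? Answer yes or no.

yes

Worklist (9 pops):
  #1 pop 0: in=11111 → 00000 (no change)
  #2 pop 1: in=10000 → 11111 (no change)
  #3 pop 2: in=10000 → 11100 (was 00000); enqueue [0,1]
  #4 pop 3: in=11111 → 01111 (was 00000); enqueue [2]
  #5 pop 4: in=11111 → 10110 (was 10000); enqueue [3]
  #6 pop 0: in=11111 → 00000 (no change)
  #7 pop 1: in=11110 → 11111 (no change)
  #8 pop 2: in=11111 → 11100 (no change)
  #9 pop 3: in=11111 → 01111 (no change)

Fixpoint:
  val[0] = 00000
  val[1] = 11111
  val[2] = 11100
  val[3] = 01111
  val[4] = 10110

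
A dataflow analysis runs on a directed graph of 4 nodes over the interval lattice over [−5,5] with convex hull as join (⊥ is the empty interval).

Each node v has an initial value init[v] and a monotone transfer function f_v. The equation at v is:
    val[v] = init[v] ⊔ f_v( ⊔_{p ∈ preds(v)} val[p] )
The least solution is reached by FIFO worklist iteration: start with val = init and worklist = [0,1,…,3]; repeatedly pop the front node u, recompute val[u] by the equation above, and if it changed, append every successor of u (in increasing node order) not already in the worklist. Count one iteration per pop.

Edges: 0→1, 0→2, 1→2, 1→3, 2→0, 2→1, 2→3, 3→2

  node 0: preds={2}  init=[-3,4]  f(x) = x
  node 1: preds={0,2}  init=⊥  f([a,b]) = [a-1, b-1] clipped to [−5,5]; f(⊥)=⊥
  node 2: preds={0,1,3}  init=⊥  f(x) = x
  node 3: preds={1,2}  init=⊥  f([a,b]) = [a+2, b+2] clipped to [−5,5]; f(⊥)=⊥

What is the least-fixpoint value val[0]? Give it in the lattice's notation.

Iteration log — 12 steps:
  step 1. node 0  ⊔preds=⊥  new=[-3,4]  stable
  step 2. node 1  ⊔preds=[-3,4]  new=[-4,3]  old=⊥  +wl: 
  step 3. node 2  ⊔preds=[-4,4]  new=[-4,4]  old=⊥  +wl: 0,1
  step 4. node 3  ⊔preds=[-4,4]  new=[-2,5]  old=⊥  +wl: 2
  step 5. node 0  ⊔preds=[-4,4]  new=[-4,4]  old=[-3,4]  +wl: 
  step 6. node 1  ⊔preds=[-4,4]  new=[-5,3]  old=[-4,3]  +wl: 3
  step 7. node 2  ⊔preds=[-5,5]  new=[-5,5]  old=[-4,4]  +wl: 0,1
  step 8. node 3  ⊔preds=[-5,5]  new=[-3,5]  old=[-2,5]  +wl: 2
  step 9. node 0  ⊔preds=[-5,5]  new=[-5,5]  old=[-4,4]  +wl: 
  step 10. node 1  ⊔preds=[-5,5]  new=[-5,4]  old=[-5,3]  +wl: 3
  step 11. node 2  ⊔preds=[-5,5]  new=[-5,5]  stable
  step 12. node 3  ⊔preds=[-5,5]  new=[-3,5]  stable

Least fixpoint reached:
  node 0: [-5,5]
  node 1: [-5,4]
  node 2: [-5,5]
  node 3: [-3,5]

[-5,5]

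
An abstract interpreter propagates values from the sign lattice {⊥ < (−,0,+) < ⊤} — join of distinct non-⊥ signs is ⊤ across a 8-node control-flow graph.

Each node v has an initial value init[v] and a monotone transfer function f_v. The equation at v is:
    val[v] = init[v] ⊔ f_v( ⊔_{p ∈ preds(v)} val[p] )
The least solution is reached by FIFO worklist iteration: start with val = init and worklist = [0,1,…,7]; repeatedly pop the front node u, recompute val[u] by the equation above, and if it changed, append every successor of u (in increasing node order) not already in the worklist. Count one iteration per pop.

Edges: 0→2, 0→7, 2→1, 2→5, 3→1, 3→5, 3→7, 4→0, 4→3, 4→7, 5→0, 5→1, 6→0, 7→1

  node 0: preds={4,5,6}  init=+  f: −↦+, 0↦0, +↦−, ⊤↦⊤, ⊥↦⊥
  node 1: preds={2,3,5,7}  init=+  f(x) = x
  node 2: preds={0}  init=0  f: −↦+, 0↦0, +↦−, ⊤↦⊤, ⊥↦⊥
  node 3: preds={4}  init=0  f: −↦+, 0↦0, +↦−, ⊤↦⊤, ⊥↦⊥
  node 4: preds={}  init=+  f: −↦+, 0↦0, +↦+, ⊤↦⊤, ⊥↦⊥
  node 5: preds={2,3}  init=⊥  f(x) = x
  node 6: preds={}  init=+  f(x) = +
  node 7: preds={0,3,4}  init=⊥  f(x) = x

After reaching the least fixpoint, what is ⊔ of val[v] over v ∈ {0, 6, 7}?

⊤

Trace (10 dequeues):
  [1] u=0 | in + | out ⊤ | prev + | push {}
  [2] u=1 | in 0 | out ⊤ | prev + | push {}
  [3] u=2 | in ⊤ | out ⊤ | prev 0 | push {1}
  [4] u=3 | in + | out ⊤ | prev 0 | push {}
  [5] u=4 | in ⊥ | out + | ==
  [6] u=5 | in ⊤ | out ⊤ | prev ⊥ | push {0}
  [7] u=6 | in ⊥ | out + | ==
  [8] u=7 | in ⊤ | out ⊤ | prev ⊥ | push {}
  [9] u=1 | in ⊤ | out ⊤ | ==
  [10] u=0 | in ⊤ | out ⊤ | ==

Converged values:
  [0] ⊤
  [1] ⊤
  [2] ⊤
  [3] ⊤
  [4] +
  [5] ⊤
  [6] +
  [7] ⊤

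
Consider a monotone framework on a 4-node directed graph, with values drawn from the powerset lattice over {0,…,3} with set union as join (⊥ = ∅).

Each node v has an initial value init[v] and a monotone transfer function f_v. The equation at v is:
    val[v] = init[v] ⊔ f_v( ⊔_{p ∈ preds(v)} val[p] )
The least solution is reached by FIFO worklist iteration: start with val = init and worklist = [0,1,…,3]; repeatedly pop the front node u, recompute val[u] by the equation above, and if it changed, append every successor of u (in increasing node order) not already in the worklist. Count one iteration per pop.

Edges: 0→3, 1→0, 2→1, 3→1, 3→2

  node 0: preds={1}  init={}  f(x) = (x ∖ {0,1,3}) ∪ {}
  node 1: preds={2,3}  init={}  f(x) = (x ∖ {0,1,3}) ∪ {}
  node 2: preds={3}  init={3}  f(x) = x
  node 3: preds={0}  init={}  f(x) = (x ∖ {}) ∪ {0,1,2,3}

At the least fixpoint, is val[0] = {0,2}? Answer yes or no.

no

Iteration log — 9 steps:
  step 1. node 0  ⊔preds={}  new={}  stable
  step 2. node 1  ⊔preds={3}  new={}  stable
  step 3. node 2  ⊔preds={}  new={3}  stable
  step 4. node 3  ⊔preds={}  new={0,1,2,3}  old={}  +wl: 1,2
  step 5. node 1  ⊔preds={0,1,2,3}  new={2}  old={}  +wl: 0
  step 6. node 2  ⊔preds={0,1,2,3}  new={0,1,2,3}  old={3}  +wl: 1
  step 7. node 0  ⊔preds={2}  new={2}  old={}  +wl: 3
  step 8. node 1  ⊔preds={0,1,2,3}  new={2}  stable
  step 9. node 3  ⊔preds={2}  new={0,1,2,3}  stable

Least fixpoint reached:
  node 0: {2}
  node 1: {2}
  node 2: {0,1,2,3}
  node 3: {0,1,2,3}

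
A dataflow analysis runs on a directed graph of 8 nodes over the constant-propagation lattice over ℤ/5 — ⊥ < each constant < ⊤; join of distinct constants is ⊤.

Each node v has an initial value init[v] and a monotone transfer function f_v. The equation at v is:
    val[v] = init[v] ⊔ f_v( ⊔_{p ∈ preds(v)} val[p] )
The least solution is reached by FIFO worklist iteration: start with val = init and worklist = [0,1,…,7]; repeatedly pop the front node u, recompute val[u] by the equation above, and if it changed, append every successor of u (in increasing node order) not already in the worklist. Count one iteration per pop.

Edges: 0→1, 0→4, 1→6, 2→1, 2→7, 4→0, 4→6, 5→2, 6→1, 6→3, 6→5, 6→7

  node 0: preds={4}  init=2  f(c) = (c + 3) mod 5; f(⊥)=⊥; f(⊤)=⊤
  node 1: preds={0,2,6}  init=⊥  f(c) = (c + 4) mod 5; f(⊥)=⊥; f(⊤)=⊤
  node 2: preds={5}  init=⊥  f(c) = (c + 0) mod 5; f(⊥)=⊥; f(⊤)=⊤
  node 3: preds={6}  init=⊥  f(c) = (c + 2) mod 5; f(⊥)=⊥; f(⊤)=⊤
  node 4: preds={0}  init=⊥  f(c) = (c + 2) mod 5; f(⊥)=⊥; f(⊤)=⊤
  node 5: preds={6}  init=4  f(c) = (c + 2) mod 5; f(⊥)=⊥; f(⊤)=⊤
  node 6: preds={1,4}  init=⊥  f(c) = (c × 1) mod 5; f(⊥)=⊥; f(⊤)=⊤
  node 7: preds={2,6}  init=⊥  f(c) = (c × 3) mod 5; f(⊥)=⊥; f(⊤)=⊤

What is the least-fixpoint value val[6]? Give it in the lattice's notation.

⊤

Worklist (16 pops):
  #1 pop 0: in=⊥ → 2 (no change)
  #2 pop 1: in=2 → 1 (was ⊥); enqueue []
  #3 pop 2: in=4 → 4 (was ⊥); enqueue [1]
  #4 pop 3: in=⊥ → ⊥ (no change)
  #5 pop 4: in=2 → 4 (was ⊥); enqueue [0]
  #6 pop 5: in=⊥ → 4 (no change)
  #7 pop 6: in=⊤ → ⊤ (was ⊥); enqueue [3,5]
  #8 pop 7: in=⊤ → ⊤ (was ⊥); enqueue []
  #9 pop 1: in=⊤ → ⊤ (was 1); enqueue [6]
  #10 pop 0: in=4 → 2 (no change)
  #11 pop 3: in=⊤ → ⊤ (was ⊥); enqueue []
  #12 pop 5: in=⊤ → ⊤ (was 4); enqueue [2]
  #13 pop 6: in=⊤ → ⊤ (no change)
  #14 pop 2: in=⊤ → ⊤ (was 4); enqueue [1,7]
  #15 pop 1: in=⊤ → ⊤ (no change)
  #16 pop 7: in=⊤ → ⊤ (no change)

Fixpoint:
  val[0] = 2
  val[1] = ⊤
  val[2] = ⊤
  val[3] = ⊤
  val[4] = 4
  val[5] = ⊤
  val[6] = ⊤
  val[7] = ⊤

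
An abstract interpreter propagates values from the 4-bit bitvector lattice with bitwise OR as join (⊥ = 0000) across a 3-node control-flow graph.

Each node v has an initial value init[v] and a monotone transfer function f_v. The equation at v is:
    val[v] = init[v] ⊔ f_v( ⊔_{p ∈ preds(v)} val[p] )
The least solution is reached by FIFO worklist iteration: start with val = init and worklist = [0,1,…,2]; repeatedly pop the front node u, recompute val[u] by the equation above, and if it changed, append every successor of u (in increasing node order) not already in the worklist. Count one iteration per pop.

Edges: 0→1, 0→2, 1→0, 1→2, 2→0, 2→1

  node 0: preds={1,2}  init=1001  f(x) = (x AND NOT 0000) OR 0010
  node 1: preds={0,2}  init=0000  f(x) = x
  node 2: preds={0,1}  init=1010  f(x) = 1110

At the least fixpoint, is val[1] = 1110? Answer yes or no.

no

Iteration log — 7 steps:
  step 1. node 0  ⊔preds=1010  new=1011  old=1001  +wl: 
  step 2. node 1  ⊔preds=1011  new=1011  old=0000  +wl: 0
  step 3. node 2  ⊔preds=1011  new=1110  old=1010  +wl: 1
  step 4. node 0  ⊔preds=1111  new=1111  old=1011  +wl: 2
  step 5. node 1  ⊔preds=1111  new=1111  old=1011  +wl: 0
  step 6. node 2  ⊔preds=1111  new=1110  stable
  step 7. node 0  ⊔preds=1111  new=1111  stable

Least fixpoint reached:
  node 0: 1111
  node 1: 1111
  node 2: 1110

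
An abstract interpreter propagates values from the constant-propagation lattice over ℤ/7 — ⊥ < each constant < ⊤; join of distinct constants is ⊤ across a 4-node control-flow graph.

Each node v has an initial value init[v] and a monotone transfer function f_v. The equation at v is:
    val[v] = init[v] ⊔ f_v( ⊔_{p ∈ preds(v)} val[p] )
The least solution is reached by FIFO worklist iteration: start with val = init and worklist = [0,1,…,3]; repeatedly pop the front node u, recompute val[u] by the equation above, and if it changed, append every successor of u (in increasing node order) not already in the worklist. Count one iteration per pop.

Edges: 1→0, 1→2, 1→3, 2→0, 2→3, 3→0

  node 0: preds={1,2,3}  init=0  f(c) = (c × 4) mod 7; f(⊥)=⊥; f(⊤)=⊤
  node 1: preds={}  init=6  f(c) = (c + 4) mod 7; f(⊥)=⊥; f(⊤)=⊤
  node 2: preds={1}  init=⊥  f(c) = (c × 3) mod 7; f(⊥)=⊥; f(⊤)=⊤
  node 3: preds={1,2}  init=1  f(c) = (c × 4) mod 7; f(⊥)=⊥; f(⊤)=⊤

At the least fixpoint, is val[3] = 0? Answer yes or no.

Trace (5 dequeues):
  [1] u=0 | in ⊤ | out ⊤ | prev 0 | push {}
  [2] u=1 | in ⊥ | out 6 | ==
  [3] u=2 | in 6 | out 4 | prev ⊥ | push {0}
  [4] u=3 | in ⊤ | out ⊤ | prev 1 | push {}
  [5] u=0 | in ⊤ | out ⊤ | ==

Converged values:
  [0] ⊤
  [1] 6
  [2] 4
  [3] ⊤

no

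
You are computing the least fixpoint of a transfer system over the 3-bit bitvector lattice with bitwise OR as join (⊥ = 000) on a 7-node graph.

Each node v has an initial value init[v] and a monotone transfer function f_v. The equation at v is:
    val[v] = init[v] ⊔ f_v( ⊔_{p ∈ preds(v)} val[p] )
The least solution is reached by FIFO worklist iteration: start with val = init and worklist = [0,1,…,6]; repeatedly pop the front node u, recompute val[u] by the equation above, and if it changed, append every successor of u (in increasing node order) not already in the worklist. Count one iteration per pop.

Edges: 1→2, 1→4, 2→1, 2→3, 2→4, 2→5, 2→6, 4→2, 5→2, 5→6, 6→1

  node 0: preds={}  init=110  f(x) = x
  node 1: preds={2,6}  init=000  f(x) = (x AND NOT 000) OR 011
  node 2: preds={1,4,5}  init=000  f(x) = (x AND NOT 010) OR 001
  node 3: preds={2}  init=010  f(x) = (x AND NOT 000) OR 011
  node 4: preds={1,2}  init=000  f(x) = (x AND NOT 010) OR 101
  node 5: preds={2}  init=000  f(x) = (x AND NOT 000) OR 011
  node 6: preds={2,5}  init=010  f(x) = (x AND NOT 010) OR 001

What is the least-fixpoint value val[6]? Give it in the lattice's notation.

Trace (16 dequeues):
  [1] u=0 | in 000 | out 110 | ==
  [2] u=1 | in 010 | out 011 | prev 000 | push {}
  [3] u=2 | in 011 | out 001 | prev 000 | push {1}
  [4] u=3 | in 001 | out 011 | prev 010 | push {}
  [5] u=4 | in 011 | out 101 | prev 000 | push {2}
  [6] u=5 | in 001 | out 011 | prev 000 | push {}
  [7] u=6 | in 011 | out 011 | prev 010 | push {}
  [8] u=1 | in 011 | out 011 | ==
  [9] u=2 | in 111 | out 101 | prev 001 | push {1,3,4,5,6}
  [10] u=1 | in 111 | out 111 | prev 011 | push {2}
  [11] u=3 | in 101 | out 111 | prev 011 | push {}
  [12] u=4 | in 111 | out 101 | ==
  [13] u=5 | in 101 | out 111 | prev 011 | push {}
  [14] u=6 | in 111 | out 111 | prev 011 | push {1}
  [15] u=2 | in 111 | out 101 | ==
  [16] u=1 | in 111 | out 111 | ==

Converged values:
  [0] 110
  [1] 111
  [2] 101
  [3] 111
  [4] 101
  [5] 111
  [6] 111

111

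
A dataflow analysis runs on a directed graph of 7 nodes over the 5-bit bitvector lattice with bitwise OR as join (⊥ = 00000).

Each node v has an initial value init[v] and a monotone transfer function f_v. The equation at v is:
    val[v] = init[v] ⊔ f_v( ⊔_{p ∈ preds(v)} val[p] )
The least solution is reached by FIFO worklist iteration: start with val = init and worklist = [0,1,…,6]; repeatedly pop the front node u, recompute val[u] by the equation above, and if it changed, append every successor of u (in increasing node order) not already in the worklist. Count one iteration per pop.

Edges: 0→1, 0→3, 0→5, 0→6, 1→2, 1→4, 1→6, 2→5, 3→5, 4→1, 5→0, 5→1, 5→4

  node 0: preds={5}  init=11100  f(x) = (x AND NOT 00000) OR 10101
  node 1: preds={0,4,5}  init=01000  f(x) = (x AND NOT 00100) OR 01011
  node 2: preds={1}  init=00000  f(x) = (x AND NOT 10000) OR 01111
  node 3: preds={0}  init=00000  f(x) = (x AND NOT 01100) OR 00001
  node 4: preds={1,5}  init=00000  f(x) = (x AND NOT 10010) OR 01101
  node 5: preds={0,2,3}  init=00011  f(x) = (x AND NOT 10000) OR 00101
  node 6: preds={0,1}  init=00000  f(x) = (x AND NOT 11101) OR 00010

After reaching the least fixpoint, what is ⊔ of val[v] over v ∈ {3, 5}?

Worklist (10 pops):
  #1 pop 0: in=00011 → 11111 (was 11100); enqueue []
  #2 pop 1: in=11111 → 11011 (was 01000); enqueue []
  #3 pop 2: in=11011 → 01111 (was 00000); enqueue []
  #4 pop 3: in=11111 → 10011 (was 00000); enqueue []
  #5 pop 4: in=11011 → 01101 (was 00000); enqueue [1]
  #6 pop 5: in=11111 → 01111 (was 00011); enqueue [0,4]
  #7 pop 6: in=11111 → 00010 (was 00000); enqueue []
  #8 pop 1: in=11111 → 11011 (no change)
  #9 pop 0: in=01111 → 11111 (no change)
  #10 pop 4: in=11111 → 01101 (no change)

Fixpoint:
  val[0] = 11111
  val[1] = 11011
  val[2] = 01111
  val[3] = 10011
  val[4] = 01101
  val[5] = 01111
  val[6] = 00010

11111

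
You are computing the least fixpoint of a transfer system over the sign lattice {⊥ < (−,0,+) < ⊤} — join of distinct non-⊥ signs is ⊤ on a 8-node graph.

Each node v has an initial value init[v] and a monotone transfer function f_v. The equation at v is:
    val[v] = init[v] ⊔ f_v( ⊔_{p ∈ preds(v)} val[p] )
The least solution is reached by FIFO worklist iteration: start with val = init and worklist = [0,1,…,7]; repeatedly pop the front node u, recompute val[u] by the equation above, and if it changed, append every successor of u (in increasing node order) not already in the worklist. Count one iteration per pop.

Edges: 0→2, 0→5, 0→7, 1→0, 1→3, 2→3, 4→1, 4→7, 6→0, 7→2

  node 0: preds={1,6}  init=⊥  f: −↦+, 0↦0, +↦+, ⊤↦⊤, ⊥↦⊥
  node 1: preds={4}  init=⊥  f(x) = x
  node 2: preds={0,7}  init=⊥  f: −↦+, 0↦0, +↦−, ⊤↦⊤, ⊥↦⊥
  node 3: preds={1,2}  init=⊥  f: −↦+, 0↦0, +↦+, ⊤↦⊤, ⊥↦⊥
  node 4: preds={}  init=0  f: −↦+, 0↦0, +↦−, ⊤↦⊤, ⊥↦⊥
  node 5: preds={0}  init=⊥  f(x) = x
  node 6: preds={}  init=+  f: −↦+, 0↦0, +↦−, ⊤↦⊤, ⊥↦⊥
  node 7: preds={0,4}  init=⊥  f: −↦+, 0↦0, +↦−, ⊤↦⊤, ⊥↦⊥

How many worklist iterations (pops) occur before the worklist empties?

Trace (13 dequeues):
  [1] u=0 | in + | out + | prev ⊥ | push {}
  [2] u=1 | in 0 | out 0 | prev ⊥ | push {0}
  [3] u=2 | in + | out − | prev ⊥ | push {}
  [4] u=3 | in ⊤ | out ⊤ | prev ⊥ | push {}
  [5] u=4 | in ⊥ | out 0 | ==
  [6] u=5 | in + | out + | prev ⊥ | push {}
  [7] u=6 | in ⊥ | out + | ==
  [8] u=7 | in ⊤ | out ⊤ | prev ⊥ | push {2}
  [9] u=0 | in ⊤ | out ⊤ | prev + | push {5,7}
  [10] u=2 | in ⊤ | out ⊤ | prev − | push {3}
  [11] u=5 | in ⊤ | out ⊤ | prev + | push {}
  [12] u=7 | in ⊤ | out ⊤ | ==
  [13] u=3 | in ⊤ | out ⊤ | ==

Converged values:
  [0] ⊤
  [1] 0
  [2] ⊤
  [3] ⊤
  [4] 0
  [5] ⊤
  [6] +
  [7] ⊤

13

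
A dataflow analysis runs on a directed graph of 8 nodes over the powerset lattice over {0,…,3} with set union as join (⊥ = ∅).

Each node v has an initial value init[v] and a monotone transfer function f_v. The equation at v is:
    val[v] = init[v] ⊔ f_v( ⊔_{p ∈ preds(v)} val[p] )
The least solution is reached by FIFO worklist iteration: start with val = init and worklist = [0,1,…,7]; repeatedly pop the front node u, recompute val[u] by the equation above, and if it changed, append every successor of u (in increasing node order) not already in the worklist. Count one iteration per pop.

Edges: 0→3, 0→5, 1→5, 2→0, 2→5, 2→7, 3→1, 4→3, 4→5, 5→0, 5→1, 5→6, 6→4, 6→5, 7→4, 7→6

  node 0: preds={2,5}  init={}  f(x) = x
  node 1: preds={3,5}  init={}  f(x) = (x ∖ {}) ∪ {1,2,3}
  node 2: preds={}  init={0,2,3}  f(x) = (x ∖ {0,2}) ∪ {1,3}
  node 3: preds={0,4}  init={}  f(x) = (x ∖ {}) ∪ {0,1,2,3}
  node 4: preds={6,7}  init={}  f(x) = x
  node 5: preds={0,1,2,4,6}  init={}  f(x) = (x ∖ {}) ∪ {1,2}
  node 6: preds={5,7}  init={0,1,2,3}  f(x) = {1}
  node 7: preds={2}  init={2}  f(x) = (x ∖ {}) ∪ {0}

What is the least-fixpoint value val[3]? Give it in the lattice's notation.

{0,1,2,3}

Iteration log — 14 steps:
  step 1. node 0  ⊔preds={0,2,3}  new={0,2,3}  old={}  +wl: 
  step 2. node 1  ⊔preds={}  new={1,2,3}  old={}  +wl: 
  step 3. node 2  ⊔preds={}  new={0,1,2,3}  old={0,2,3}  +wl: 0
  step 4. node 3  ⊔preds={0,2,3}  new={0,1,2,3}  old={}  +wl: 1
  step 5. node 4  ⊔preds={0,1,2,3}  new={0,1,2,3}  old={}  +wl: 3
  step 6. node 5  ⊔preds={0,1,2,3}  new={0,1,2,3}  old={}  +wl: 
  step 7. node 6  ⊔preds={0,1,2,3}  new={0,1,2,3}  stable
  step 8. node 7  ⊔preds={0,1,2,3}  new={0,1,2,3}  old={2}  +wl: 4,6
  step 9. node 0  ⊔preds={0,1,2,3}  new={0,1,2,3}  old={0,2,3}  +wl: 5
  step 10. node 1  ⊔preds={0,1,2,3}  new={0,1,2,3}  old={1,2,3}  +wl: 
  step 11. node 3  ⊔preds={0,1,2,3}  new={0,1,2,3}  stable
  step 12. node 4  ⊔preds={0,1,2,3}  new={0,1,2,3}  stable
  step 13. node 6  ⊔preds={0,1,2,3}  new={0,1,2,3}  stable
  step 14. node 5  ⊔preds={0,1,2,3}  new={0,1,2,3}  stable

Least fixpoint reached:
  node 0: {0,1,2,3}
  node 1: {0,1,2,3}
  node 2: {0,1,2,3}
  node 3: {0,1,2,3}
  node 4: {0,1,2,3}
  node 5: {0,1,2,3}
  node 6: {0,1,2,3}
  node 7: {0,1,2,3}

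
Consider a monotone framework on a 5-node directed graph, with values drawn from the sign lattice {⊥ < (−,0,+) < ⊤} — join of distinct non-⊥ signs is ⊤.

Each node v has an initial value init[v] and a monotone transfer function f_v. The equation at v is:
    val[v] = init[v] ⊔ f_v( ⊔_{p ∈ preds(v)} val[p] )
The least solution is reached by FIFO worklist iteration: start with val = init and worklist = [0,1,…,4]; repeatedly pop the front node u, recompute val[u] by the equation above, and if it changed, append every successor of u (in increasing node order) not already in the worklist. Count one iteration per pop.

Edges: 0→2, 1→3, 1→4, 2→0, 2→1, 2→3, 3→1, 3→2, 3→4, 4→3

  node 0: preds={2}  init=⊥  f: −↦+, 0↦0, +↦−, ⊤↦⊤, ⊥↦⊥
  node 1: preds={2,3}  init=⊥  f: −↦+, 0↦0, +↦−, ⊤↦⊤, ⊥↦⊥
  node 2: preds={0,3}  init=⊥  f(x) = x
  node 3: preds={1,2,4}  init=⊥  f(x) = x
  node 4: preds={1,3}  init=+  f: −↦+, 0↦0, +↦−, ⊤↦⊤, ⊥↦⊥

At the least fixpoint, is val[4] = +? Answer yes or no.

Trace (17 dequeues):
  [1] u=0 | in ⊥ | out ⊥ | ==
  [2] u=1 | in ⊥ | out ⊥ | ==
  [3] u=2 | in ⊥ | out ⊥ | ==
  [4] u=3 | in + | out + | prev ⊥ | push {1,2}
  [5] u=4 | in + | out ⊤ | prev + | push {3}
  [6] u=1 | in + | out − | prev ⊥ | push {4}
  [7] u=2 | in + | out + | prev ⊥ | push {0,1}
  [8] u=3 | in ⊤ | out ⊤ | prev + | push {2}
  [9] u=4 | in ⊤ | out ⊤ | ==
  [10] u=0 | in + | out − | prev ⊥ | push {}
  [11] u=1 | in ⊤ | out ⊤ | prev − | push {3,4}
  [12] u=2 | in ⊤ | out ⊤ | prev + | push {0,1}
  [13] u=3 | in ⊤ | out ⊤ | ==
  [14] u=4 | in ⊤ | out ⊤ | ==
  [15] u=0 | in ⊤ | out ⊤ | prev − | push {2}
  [16] u=1 | in ⊤ | out ⊤ | ==
  [17] u=2 | in ⊤ | out ⊤ | ==

Converged values:
  [0] ⊤
  [1] ⊤
  [2] ⊤
  [3] ⊤
  [4] ⊤

no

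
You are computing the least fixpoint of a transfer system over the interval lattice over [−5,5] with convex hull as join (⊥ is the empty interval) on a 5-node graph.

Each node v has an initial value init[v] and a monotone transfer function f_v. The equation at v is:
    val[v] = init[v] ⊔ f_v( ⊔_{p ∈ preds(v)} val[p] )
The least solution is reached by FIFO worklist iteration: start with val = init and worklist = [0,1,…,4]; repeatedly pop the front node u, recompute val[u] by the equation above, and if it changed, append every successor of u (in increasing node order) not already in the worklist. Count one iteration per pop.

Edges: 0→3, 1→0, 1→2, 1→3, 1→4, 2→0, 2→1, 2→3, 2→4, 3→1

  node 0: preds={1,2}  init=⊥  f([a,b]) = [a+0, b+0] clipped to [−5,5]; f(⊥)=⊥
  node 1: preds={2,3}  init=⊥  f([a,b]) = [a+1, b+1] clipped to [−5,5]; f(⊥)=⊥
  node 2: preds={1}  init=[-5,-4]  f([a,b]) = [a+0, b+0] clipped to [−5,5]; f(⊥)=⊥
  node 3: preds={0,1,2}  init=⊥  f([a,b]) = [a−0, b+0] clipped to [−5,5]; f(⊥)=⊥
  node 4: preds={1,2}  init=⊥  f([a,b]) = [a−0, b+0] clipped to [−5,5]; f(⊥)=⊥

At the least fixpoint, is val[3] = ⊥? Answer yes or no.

Trace (49 dequeues):
  [1] u=0 | in [-5,-4] | out [-5,-4] | prev ⊥ | push {}
  [2] u=1 | in [-5,-4] | out [-4,-3] | prev ⊥ | push {0}
  [3] u=2 | in [-4,-3] | out [-5,-3] | prev [-5,-4] | push {1}
  [4] u=3 | in [-5,-3] | out [-5,-3] | prev ⊥ | push {}
  [5] u=4 | in [-5,-3] | out [-5,-3] | prev ⊥ | push {}
  [6] u=0 | in [-5,-3] | out [-5,-3] | prev [-5,-4] | push {3}
  [7] u=1 | in [-5,-3] | out [-4,-2] | prev [-4,-3] | push {0,2,4}
  [8] u=3 | in [-5,-2] | out [-5,-2] | prev [-5,-3] | push {1}
  [9] u=0 | in [-5,-2] | out [-5,-2] | prev [-5,-3] | push {3}
  [10] u=2 | in [-4,-2] | out [-5,-2] | prev [-5,-3] | push {0}
  [11] u=4 | in [-5,-2] | out [-5,-2] | prev [-5,-3] | push {}
  [12] u=1 | in [-5,-2] | out [-4,-1] | prev [-4,-2] | push {2,4}
  [13] u=3 | in [-5,-1] | out [-5,-1] | prev [-5,-2] | push {1}
  [14] u=0 | in [-5,-1] | out [-5,-1] | prev [-5,-2] | push {3}
  [15] u=2 | in [-4,-1] | out [-5,-1] | prev [-5,-2] | push {0}
  [16] u=4 | in [-5,-1] | out [-5,-1] | prev [-5,-2] | push {}
  [17] u=1 | in [-5,-1] | out [-4,0] | prev [-4,-1] | push {2,4}
  [18] u=3 | in [-5,0] | out [-5,0] | prev [-5,-1] | push {1}
  [19] u=0 | in [-5,0] | out [-5,0] | prev [-5,-1] | push {3}
  [20] u=2 | in [-4,0] | out [-5,0] | prev [-5,-1] | push {0}
  [21] u=4 | in [-5,0] | out [-5,0] | prev [-5,-1] | push {}
  [22] u=1 | in [-5,0] | out [-4,1] | prev [-4,0] | push {2,4}
  [23] u=3 | in [-5,1] | out [-5,1] | prev [-5,0] | push {1}
  [24] u=0 | in [-5,1] | out [-5,1] | prev [-5,0] | push {3}
  [25] u=2 | in [-4,1] | out [-5,1] | prev [-5,0] | push {0}
  [26] u=4 | in [-5,1] | out [-5,1] | prev [-5,0] | push {}
  [27] u=1 | in [-5,1] | out [-4,2] | prev [-4,1] | push {2,4}
  [28] u=3 | in [-5,2] | out [-5,2] | prev [-5,1] | push {1}
  [29] u=0 | in [-5,2] | out [-5,2] | prev [-5,1] | push {3}
  [30] u=2 | in [-4,2] | out [-5,2] | prev [-5,1] | push {0}
  [31] u=4 | in [-5,2] | out [-5,2] | prev [-5,1] | push {}
  [32] u=1 | in [-5,2] | out [-4,3] | prev [-4,2] | push {2,4}
  [33] u=3 | in [-5,3] | out [-5,3] | prev [-5,2] | push {1}
  [34] u=0 | in [-5,3] | out [-5,3] | prev [-5,2] | push {3}
  [35] u=2 | in [-4,3] | out [-5,3] | prev [-5,2] | push {0}
  [36] u=4 | in [-5,3] | out [-5,3] | prev [-5,2] | push {}
  [37] u=1 | in [-5,3] | out [-4,4] | prev [-4,3] | push {2,4}
  [38] u=3 | in [-5,4] | out [-5,4] | prev [-5,3] | push {1}
  [39] u=0 | in [-5,4] | out [-5,4] | prev [-5,3] | push {3}
  [40] u=2 | in [-4,4] | out [-5,4] | prev [-5,3] | push {0}
  [41] u=4 | in [-5,4] | out [-5,4] | prev [-5,3] | push {}
  [42] u=1 | in [-5,4] | out [-4,5] | prev [-4,4] | push {2,4}
  [43] u=3 | in [-5,5] | out [-5,5] | prev [-5,4] | push {1}
  [44] u=0 | in [-5,5] | out [-5,5] | prev [-5,4] | push {3}
  [45] u=2 | in [-4,5] | out [-5,5] | prev [-5,4] | push {0}
  [46] u=4 | in [-5,5] | out [-5,5] | prev [-5,4] | push {}
  [47] u=1 | in [-5,5] | out [-4,5] | ==
  [48] u=3 | in [-5,5] | out [-5,5] | ==
  [49] u=0 | in [-5,5] | out [-5,5] | ==

Converged values:
  [0] [-5,5]
  [1] [-4,5]
  [2] [-5,5]
  [3] [-5,5]
  [4] [-5,5]

no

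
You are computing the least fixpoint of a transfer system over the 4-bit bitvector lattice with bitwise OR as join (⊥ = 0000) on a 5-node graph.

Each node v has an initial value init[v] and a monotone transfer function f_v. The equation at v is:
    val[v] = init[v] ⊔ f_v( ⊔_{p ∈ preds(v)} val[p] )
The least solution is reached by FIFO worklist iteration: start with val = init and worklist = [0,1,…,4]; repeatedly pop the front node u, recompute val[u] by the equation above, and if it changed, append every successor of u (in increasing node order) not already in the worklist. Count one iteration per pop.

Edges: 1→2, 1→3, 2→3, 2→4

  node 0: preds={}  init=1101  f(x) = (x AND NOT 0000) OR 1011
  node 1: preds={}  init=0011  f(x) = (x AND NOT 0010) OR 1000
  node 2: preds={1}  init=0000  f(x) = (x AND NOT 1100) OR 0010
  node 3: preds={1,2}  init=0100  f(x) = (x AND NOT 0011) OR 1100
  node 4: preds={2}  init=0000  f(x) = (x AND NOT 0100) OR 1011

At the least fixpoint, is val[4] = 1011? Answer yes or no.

Worklist (5 pops):
  #1 pop 0: in=0000 → 1111 (was 1101); enqueue []
  #2 pop 1: in=0000 → 1011 (was 0011); enqueue []
  #3 pop 2: in=1011 → 0011 (was 0000); enqueue []
  #4 pop 3: in=1011 → 1100 (was 0100); enqueue []
  #5 pop 4: in=0011 → 1011 (was 0000); enqueue []

Fixpoint:
  val[0] = 1111
  val[1] = 1011
  val[2] = 0011
  val[3] = 1100
  val[4] = 1011

yes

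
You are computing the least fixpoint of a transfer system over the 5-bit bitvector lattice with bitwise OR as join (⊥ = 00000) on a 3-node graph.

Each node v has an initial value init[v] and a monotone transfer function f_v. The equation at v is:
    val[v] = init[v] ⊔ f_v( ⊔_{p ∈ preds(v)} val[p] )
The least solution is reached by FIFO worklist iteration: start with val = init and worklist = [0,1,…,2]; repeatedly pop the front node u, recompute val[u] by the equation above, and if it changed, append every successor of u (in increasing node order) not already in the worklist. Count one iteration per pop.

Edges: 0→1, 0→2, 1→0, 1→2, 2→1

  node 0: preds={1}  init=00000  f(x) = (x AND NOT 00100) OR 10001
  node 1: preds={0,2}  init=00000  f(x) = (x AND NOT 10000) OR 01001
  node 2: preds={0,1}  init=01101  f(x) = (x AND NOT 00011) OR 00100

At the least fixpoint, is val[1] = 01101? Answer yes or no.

Iteration log — 6 steps:
  step 1. node 0  ⊔preds=00000  new=10001  old=00000  +wl: 
  step 2. node 1  ⊔preds=11101  new=01101  old=00000  +wl: 0
  step 3. node 2  ⊔preds=11101  new=11101  old=01101  +wl: 1
  step 4. node 0  ⊔preds=01101  new=11001  old=10001  +wl: 2
  step 5. node 1  ⊔preds=11101  new=01101  stable
  step 6. node 2  ⊔preds=11101  new=11101  stable

Least fixpoint reached:
  node 0: 11001
  node 1: 01101
  node 2: 11101

yes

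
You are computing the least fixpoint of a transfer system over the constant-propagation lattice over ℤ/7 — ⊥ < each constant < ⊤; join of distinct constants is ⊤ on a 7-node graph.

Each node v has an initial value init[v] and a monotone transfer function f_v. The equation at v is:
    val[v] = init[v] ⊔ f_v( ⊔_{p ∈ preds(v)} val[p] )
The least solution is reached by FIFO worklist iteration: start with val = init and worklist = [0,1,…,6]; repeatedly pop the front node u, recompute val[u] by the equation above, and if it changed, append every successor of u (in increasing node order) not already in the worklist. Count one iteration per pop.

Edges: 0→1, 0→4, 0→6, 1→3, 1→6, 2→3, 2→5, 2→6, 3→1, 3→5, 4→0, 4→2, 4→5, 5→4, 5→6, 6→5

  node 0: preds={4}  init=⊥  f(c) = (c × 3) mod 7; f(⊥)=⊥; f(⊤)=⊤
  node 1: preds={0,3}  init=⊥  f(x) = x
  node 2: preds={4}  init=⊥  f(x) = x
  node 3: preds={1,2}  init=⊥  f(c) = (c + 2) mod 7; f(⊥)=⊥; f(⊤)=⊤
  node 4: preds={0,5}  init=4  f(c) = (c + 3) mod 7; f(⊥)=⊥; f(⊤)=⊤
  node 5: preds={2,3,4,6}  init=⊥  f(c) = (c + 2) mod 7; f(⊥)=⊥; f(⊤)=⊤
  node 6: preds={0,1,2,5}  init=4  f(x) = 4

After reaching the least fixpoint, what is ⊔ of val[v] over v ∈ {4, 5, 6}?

Trace (15 dequeues):
  [1] u=0 | in 4 | out 5 | prev ⊥ | push {}
  [2] u=1 | in 5 | out 5 | prev ⊥ | push {}
  [3] u=2 | in 4 | out 4 | prev ⊥ | push {}
  [4] u=3 | in ⊤ | out ⊤ | prev ⊥ | push {1}
  [5] u=4 | in 5 | out ⊤ | prev 4 | push {0,2}
  [6] u=5 | in ⊤ | out ⊤ | prev ⊥ | push {4}
  [7] u=6 | in ⊤ | out 4 | ==
  [8] u=1 | in ⊤ | out ⊤ | prev 5 | push {3,6}
  [9] u=0 | in ⊤ | out ⊤ | prev 5 | push {1}
  [10] u=2 | in ⊤ | out ⊤ | prev 4 | push {5}
  [11] u=4 | in ⊤ | out ⊤ | ==
  [12] u=3 | in ⊤ | out ⊤ | ==
  [13] u=6 | in ⊤ | out 4 | ==
  [14] u=1 | in ⊤ | out ⊤ | ==
  [15] u=5 | in ⊤ | out ⊤ | ==

Converged values:
  [0] ⊤
  [1] ⊤
  [2] ⊤
  [3] ⊤
  [4] ⊤
  [5] ⊤
  [6] 4

⊤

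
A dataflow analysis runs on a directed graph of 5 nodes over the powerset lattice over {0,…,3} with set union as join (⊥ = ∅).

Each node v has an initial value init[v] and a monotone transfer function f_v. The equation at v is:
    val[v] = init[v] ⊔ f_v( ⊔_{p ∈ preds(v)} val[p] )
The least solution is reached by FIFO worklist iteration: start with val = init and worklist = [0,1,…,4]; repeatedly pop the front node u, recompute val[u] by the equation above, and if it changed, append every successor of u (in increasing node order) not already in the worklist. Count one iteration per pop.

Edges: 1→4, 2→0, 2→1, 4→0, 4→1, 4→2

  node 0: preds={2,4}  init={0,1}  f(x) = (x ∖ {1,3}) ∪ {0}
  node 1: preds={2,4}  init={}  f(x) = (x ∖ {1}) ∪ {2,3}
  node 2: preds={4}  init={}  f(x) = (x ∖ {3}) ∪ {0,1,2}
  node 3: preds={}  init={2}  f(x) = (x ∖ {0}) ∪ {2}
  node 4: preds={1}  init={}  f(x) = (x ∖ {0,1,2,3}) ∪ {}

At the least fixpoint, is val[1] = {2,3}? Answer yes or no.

no

Trace (8 dequeues):
  [1] u=0 | in {} | out {0,1} | ==
  [2] u=1 | in {} | out {2,3} | prev {} | push {}
  [3] u=2 | in {} | out {0,1,2} | prev {} | push {0,1}
  [4] u=3 | in {} | out {2} | ==
  [5] u=4 | in {2,3} | out {} | ==
  [6] u=0 | in {0,1,2} | out {0,1,2} | prev {0,1} | push {}
  [7] u=1 | in {0,1,2} | out {0,2,3} | prev {2,3} | push {4}
  [8] u=4 | in {0,2,3} | out {} | ==

Converged values:
  [0] {0,1,2}
  [1] {0,2,3}
  [2] {0,1,2}
  [3] {2}
  [4] {}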